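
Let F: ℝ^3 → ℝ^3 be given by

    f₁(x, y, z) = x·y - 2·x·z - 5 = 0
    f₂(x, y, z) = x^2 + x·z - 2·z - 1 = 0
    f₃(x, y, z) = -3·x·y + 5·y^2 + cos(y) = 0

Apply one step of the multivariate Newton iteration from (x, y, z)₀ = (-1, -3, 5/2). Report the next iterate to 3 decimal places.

At (-1, -3, 5/2): F = (3.000, -7.500, 35.01001).
Jacobian J = [[y - 2·z, x, -2·x], [2·x + z, 0, x - 2], [-3·y, -3·x + 10·y - sin(y), 0]].
At the point, J = [[-8.000, -1.000, 2.000], [0.500, 0.000, -3.000], [9.000, -26.85888, 0.000]] (det J = 644.75424).
Solving J·Δ = −F gives Δ = (-0.413, 1.165, -2.569).
Then the next iterate is (x, y, z)₁ = (-1.413, -1.835, -0.069).

(-1.413, -1.835, -0.069)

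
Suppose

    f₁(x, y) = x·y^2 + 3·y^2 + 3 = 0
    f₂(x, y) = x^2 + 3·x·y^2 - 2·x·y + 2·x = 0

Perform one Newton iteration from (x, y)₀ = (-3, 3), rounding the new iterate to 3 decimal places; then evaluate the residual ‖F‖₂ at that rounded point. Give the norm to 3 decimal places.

At (-3, 3): F = (3.000, -60.000).
Jacobian J = [[y^2, 2·x·y + 6·y], [2·x + 3·y^2 - 2·y + 2, 6·x·y - 2·x]].
At the point, J = [[9.000, 0.000], [17.000, -48.000]] (det J = -432.000).
Solving J·Δ = −F gives Δ = (-0.333, -1.368).
Then the next iterate is (x, y)₁ = (-3.333, 1.632).
Re-evaluating at (-3.333, 1.632): F = (2.11308, -11.30978), so ‖F‖₂ = 11.505.

11.505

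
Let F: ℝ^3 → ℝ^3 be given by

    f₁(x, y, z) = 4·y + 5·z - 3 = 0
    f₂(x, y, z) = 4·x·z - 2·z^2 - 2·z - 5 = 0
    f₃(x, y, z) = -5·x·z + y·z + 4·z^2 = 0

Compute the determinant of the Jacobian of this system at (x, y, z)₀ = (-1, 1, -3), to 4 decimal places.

J = [[0, 4, 5], [4·z, 0, 4·x - 4·z - 2], [-5·z, z, -5·x + y + 8·z]].
At the point, J = [[0.0000, 4.0000, 5.0000], [-12.0000, 0.0000, 6.0000], [15.0000, -3.0000, -18.0000]].
det J = -324.0000.

-324.0000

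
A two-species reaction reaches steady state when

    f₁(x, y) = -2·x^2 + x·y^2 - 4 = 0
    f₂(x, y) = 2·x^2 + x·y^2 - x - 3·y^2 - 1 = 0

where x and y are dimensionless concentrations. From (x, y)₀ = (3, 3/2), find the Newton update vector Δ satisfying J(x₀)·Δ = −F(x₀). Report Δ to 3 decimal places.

(-1.057, 0.550)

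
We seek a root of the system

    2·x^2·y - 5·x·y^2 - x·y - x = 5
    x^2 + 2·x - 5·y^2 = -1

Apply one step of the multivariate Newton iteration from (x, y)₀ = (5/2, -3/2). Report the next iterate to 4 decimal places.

(1.3774, -1.0428)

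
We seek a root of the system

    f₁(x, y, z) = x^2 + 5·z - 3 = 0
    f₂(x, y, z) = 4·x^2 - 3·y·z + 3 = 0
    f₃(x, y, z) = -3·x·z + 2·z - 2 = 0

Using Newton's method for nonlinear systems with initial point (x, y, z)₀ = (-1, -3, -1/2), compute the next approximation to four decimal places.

(-1.0000, -10.0667, 0.4000)

At (-1, -3, -1/2): F = (-4.5000, 2.5000, -4.5000).
Jacobian J = [[2·x, 0, 5], [8·x, -3·z, -3·y], [-3·z, 0, -3·x + 2]].
At the point, J = [[-2.0000, 0.0000, 5.0000], [-8.0000, 1.5000, 9.0000], [1.5000, 0.0000, 5.0000]] (det J = -26.2500).
Solving J·Δ = −F gives Δ = (0.0000, -7.0667, 0.9000).
Then the next iterate is (x, y, z)₁ = (-1.0000, -10.0667, 0.4000).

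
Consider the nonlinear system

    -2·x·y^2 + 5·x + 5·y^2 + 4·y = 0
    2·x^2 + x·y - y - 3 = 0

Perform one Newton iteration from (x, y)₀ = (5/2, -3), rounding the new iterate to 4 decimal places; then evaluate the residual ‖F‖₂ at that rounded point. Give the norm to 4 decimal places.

At (5/2, -3): F = (0.5000, 5.0000).
Jacobian J = [[-2·y^2 + 5, -4·x·y + 10·y + 4], [4·x + y, x - 1]].
At the point, J = [[-13.0000, 4.0000], [7.0000, 1.5000]] (det J = -47.5000).
Solving J·Δ = −F gives Δ = (-0.4053, -1.4421).
Then the next iterate is (x, y)₁ = (2.0947, -4.4421).
Re-evaluating at (2.0947, -4.4421): F = (8.700064, 0.912769), so ‖F‖₂ = 8.7478.

8.7478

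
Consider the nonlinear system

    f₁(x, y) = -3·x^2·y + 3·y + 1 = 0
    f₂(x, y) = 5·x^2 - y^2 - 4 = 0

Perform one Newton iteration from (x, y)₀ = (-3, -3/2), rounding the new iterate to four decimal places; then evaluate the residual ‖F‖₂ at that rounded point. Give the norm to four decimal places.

12.3812

At (-3, -3/2): F = (37.0000, 38.7500).
Jacobian J = [[-6·x·y, -3·x^2 + 3], [10·x, -2·y]].
At the point, J = [[-27.0000, -24.0000], [-30.0000, 3.0000]] (det J = -801.0000).
Solving J·Δ = −F gives Δ = (1.2996, 0.0796).
Then the next iterate is (x, y)₁ = (-1.7004, -1.4204).
Re-evaluating at (-1.7004, -1.4204): F = (9.059464, 8.439265), so ‖F‖₂ = 12.3812.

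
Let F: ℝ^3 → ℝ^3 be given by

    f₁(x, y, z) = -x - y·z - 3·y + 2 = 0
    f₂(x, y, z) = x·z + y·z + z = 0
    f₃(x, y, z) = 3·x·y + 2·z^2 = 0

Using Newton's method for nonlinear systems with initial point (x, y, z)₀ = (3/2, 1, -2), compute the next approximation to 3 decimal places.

(-0.758, 1.667, -0.909)

At (3/2, 1, -2): F = (-0.500, -7.000, 12.500).
Jacobian J = [[-1, -z - 3, -y], [z, z, x + y + 1], [3·y, 3·x, 4·z]].
At the point, J = [[-1.000, -1.000, -1.000], [-2.000, -2.000, 3.500], [3.000, 4.500, -8.000]] (det J = 8.250).
Solving J·Δ = −F gives Δ = (-2.258, 0.667, 1.091).
Then the next iterate is (x, y, z)₁ = (-0.758, 1.667, -0.909).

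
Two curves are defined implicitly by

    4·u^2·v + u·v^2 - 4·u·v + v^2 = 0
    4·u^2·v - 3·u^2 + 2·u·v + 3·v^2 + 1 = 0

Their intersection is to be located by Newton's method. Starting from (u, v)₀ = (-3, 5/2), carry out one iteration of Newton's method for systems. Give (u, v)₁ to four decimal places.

At (-3, 5/2): F = (107.5000, 67.7500).
Jacobian J = [[8·u·v + v^2 - 4·v, 4·u^2 + 2·u·v - 4·u + 2·v], [8·u·v - 6·u + 2·v, 4·u^2 + 2·u + 6·v]].
At the point, J = [[-63.7500, 38.0000], [-37.0000, 45.0000]] (det J = -1462.7500).
Solving J·Δ = −F gives Δ = (1.5471, -0.2335).
Then the next iterate is (u, v)₁ = (-1.4529, 2.2665).

(-1.4529, 2.2665)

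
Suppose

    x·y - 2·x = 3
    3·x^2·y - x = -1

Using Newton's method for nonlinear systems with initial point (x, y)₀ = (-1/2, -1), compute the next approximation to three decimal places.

At (-1/2, -1): F = (-1.500, 0.750).
Jacobian J = [[y - 2, x], [6·x·y - 1, 3·x^2]].
At the point, J = [[-3.000, -0.500], [2.000, 0.750]] (det J = -1.250).
Solving J·Δ = −F gives Δ = (-0.600, 0.600).
Then the next iterate is (x, y)₁ = (-1.100, -0.400).

(-1.100, -0.400)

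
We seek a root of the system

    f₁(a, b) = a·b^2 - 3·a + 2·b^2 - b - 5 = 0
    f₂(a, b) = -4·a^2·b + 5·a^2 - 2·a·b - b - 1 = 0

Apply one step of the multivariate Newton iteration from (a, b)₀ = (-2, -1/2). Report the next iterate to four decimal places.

(-2.6857, 2.8857)

At (-2, -1/2): F = (1.5000, 25.5000).
Jacobian J = [[b^2 - 3, 2·a·b + 4·b - 1], [-8·a·b + 10·a - 2·b, -4·a^2 - 2·a - 1]].
At the point, J = [[-2.7500, -1.0000], [-27.0000, -13.0000]] (det J = 8.7500).
Solving J·Δ = −F gives Δ = (-0.6857, 3.3857).
Then the next iterate is (a, b)₁ = (-2.6857, 2.8857).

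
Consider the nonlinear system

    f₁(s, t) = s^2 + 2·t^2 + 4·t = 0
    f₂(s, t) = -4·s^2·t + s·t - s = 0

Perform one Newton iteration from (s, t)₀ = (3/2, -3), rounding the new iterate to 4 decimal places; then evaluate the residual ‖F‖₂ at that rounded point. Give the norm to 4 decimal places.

At (3/2, -3): F = (8.2500, 21.0000).
Jacobian J = [[2·s, 4·t + 4], [-8·s·t + t - 1, -4·s^2 + s]].
At the point, J = [[3.0000, -8.0000], [32.0000, -7.5000]] (det J = 233.5000).
Solving J·Δ = −F gives Δ = (-0.4545, 0.8608).
Then the next iterate is (s, t)₁ = (1.0455, -2.1392).
Re-evaluating at (1.0455, -2.1392): F = (1.688624, 6.071150), so ‖F‖₂ = 6.3016.

6.3016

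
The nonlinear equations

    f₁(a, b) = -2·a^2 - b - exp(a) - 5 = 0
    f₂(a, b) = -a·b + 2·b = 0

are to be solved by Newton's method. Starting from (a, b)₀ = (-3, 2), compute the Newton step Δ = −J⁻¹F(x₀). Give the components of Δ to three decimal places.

(1.996, -1.202)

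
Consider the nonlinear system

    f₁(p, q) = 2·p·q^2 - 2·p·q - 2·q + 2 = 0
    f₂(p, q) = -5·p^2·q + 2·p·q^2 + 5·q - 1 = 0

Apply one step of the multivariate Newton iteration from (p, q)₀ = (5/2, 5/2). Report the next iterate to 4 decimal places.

At (5/2, 5/2): F = (15.7500, -35.3750).
Jacobian J = [[2·q^2 - 2·q, 4·p·q - 2·p - 2], [-10·p·q + 2·q^2, -5·p^2 + 4·p·q + 5]].
At the point, J = [[7.5000, 18.0000], [-50.0000, -1.2500]] (det J = 890.6250).
Solving J·Δ = −F gives Δ = (-0.6928, -0.5863).
Then the next iterate is (p, q)₁ = (1.8072, 1.9137).

(1.8072, 1.9137)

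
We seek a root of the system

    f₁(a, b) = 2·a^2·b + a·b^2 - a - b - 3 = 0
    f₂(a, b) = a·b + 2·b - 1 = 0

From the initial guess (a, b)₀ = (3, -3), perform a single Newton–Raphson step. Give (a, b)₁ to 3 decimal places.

(1.839, -0.497)

At (3, -3): F = (-30.000, -16.000).
Jacobian J = [[4·a·b + b^2 - 1, 2·a^2 + 2·a·b - 1], [b, a + 2]].
At the point, J = [[-28.000, -1.000], [-3.000, 5.000]] (det J = -143.000).
Solving J·Δ = −F gives Δ = (-1.161, 2.503).
Then the next iterate is (a, b)₁ = (1.839, -0.497).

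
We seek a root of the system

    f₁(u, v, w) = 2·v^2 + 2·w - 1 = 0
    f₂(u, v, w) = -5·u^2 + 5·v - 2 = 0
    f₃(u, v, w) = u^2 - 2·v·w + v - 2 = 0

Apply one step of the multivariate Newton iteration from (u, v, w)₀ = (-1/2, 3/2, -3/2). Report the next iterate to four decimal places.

(-0.9321, 1.0821, -0.4964)

At (-1/2, 3/2, -3/2): F = (0.5000, 4.2500, 4.2500).
Jacobian J = [[0, 4·v, 2], [-10·u, 5, 0], [2·u, -2·w + 1, -2·v]].
At the point, J = [[0.0000, 6.0000, 2.0000], [5.0000, 5.0000, 0.0000], [-1.0000, 4.0000, -3.0000]] (det J = 140.0000).
Solving J·Δ = −F gives Δ = (-0.4321, -0.4179, 1.0036).
Then the next iterate is (u, v, w)₁ = (-0.9321, 1.0821, -0.4964).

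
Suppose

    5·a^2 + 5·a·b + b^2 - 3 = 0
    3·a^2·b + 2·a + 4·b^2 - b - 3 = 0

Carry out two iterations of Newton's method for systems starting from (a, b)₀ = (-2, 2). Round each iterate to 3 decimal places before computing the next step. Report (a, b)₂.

(-1.258, 0.921)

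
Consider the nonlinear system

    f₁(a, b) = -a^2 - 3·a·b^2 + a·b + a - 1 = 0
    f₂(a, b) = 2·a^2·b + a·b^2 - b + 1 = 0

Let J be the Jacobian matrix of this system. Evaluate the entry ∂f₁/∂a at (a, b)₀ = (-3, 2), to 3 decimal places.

-3.000

∂f₁/∂a = -2·a - 3·b^2 + b + 1.
At (-3, 2) this is -3.000.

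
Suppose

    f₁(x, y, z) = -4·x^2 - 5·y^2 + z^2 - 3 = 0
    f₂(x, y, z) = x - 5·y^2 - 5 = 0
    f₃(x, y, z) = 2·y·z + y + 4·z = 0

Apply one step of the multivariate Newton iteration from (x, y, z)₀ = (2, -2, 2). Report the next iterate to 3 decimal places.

At (2, -2, 2): F = (-35.000, -23.000, -2.000).
Jacobian J = [[-8·x, -10·y, 2·z], [1, -10·y, 0], [0, 2·z + 1, 2·y + 4]].
At the point, J = [[-16.000, 20.000, 4.000], [1.000, 20.000, 0.000], [0.000, 5.000, 0.000]] (det J = 20.000).
Solving J·Δ = −F gives Δ = (15.000, 0.400, 66.750).
Then the next iterate is (x, y, z)₁ = (17.000, -1.600, 68.750).

(17.000, -1.600, 68.750)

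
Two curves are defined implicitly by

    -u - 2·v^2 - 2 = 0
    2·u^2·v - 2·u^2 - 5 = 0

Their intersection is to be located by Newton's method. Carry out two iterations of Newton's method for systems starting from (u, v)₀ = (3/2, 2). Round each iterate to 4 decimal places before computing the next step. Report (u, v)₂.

At (3/2, 2): F = (-11.5000, -0.5000).
Jacobian J = [[-1, -4·v], [4·u·v - 4·u, 2·u^2]].
At the point, J = [[-1.0000, -8.0000], [6.0000, 4.5000]] (det J = 43.5000).
Solving J·Δ = −F gives Δ = (1.2816, -1.5977).
Then the next iterate is (u, v)₁ = (2.7816, 0.4023).
Round to (2.7816, 0.4023) and repeat: F = (-5.105291, -14.249167), J = [[-1.0000, -1.6092], [-6.650249, 15.474597]].
Δ = (-3.8941, -0.7527), so (u, v)₂ = (-1.1125, -0.3504).

(-1.1125, -0.3504)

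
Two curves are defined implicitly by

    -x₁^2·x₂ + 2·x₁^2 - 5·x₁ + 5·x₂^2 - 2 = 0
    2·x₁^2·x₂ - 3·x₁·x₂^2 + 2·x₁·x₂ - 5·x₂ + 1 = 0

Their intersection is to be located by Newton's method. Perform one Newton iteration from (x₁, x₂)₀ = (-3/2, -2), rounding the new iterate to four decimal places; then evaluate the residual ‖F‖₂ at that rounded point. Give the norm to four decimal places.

At (-3/2, -2): F = (34.5000, 26.0000).
Jacobian J = [[-2·x₁·x₂ + 4·x₁ - 5, -x₁^2 + 10·x₂], [4·x₁·x₂ - 3·x₂^2 + 2·x₂, 2·x₁^2 - 6·x₁·x₂ + 2·x₁ - 5]].
At the point, J = [[-17.0000, -22.2500], [-4.0000, -21.5000]] (det J = 276.5000).
Solving J·Δ = −F gives Δ = (0.5904, 1.0995).
Then the next iterate is (x₁, x₂)₁ = (-0.9096, -0.9005).
Re-evaluating at (-0.9096, -0.9005): F = (9.002294, 7.863377), so ‖F‖₂ = 11.9530.

11.9530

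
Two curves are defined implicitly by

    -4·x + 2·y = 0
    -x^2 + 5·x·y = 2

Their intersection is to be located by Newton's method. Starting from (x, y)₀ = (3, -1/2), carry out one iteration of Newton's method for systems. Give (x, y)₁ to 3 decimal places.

(-0.674, -1.349)

At (3, -1/2): F = (-13.000, -18.500).
Jacobian J = [[-4, 2], [-2·x + 5·y, 5·x]].
At the point, J = [[-4.000, 2.000], [-8.500, 15.000]] (det J = -43.000).
Solving J·Δ = −F gives Δ = (-3.674, -0.849).
Then the next iterate is (x, y)₁ = (-0.674, -1.349).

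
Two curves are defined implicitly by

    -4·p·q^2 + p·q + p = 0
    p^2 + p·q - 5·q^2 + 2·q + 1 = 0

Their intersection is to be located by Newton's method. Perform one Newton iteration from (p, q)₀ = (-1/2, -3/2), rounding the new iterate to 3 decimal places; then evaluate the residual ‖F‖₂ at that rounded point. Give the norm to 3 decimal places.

2.948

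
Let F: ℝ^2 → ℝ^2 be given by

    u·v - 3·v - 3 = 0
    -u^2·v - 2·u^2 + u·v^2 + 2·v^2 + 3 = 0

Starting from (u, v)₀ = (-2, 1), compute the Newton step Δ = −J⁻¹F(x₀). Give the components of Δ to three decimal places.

(0.213, -1.557)

At (-2, 1): F = (-8.000, -9.000).
Jacobian J = [[v, u - 3], [-2·u·v - 4·u + v^2, -u^2 + 2·u·v + 4·v]].
At the point, J = [[1.000, -5.000], [13.000, -4.000]] (det J = 61.000).
Solving J·Δ = −F gives Δ = (0.213, -1.557).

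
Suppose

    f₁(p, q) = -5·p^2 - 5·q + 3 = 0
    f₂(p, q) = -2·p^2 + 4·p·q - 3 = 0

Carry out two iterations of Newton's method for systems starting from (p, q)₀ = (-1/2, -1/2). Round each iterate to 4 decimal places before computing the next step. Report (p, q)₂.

(-1.6619, -1.2818)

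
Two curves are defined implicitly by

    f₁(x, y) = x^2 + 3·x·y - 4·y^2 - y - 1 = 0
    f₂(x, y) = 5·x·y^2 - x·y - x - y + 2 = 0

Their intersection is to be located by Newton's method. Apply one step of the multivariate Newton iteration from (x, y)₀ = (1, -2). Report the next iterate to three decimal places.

At (1, -2): F = (-20.000, 25.000).
Jacobian J = [[2·x + 3·y, 3·x - 8·y - 1], [5·y^2 - y - 1, 10·x·y - x - 1]].
At the point, J = [[-4.000, 18.000], [21.000, -22.000]] (det J = -290.000).
Solving J·Δ = −F gives Δ = (-0.034, 1.103).
Then the next iterate is (x, y)₁ = (0.966, -0.897).

(0.966, -0.897)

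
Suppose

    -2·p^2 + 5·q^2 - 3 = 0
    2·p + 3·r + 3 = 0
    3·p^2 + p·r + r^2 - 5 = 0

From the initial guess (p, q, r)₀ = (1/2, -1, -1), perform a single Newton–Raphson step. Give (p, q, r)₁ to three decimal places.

(1.583, -1.067, -2.056)

At (1/2, -1, -1): F = (1.500, 1.000, -3.750).
Jacobian J = [[-4·p, 10·q, 0], [2, 0, 3], [6·p + r, 0, p + 2·r]].
At the point, J = [[-2.000, -10.000, 0.000], [2.000, 0.000, 3.000], [2.000, 0.000, -1.500]] (det J = -90.000).
Solving J·Δ = −F gives Δ = (1.083, -0.067, -1.056).
Then the next iterate is (p, q, r)₁ = (1.583, -1.067, -2.056).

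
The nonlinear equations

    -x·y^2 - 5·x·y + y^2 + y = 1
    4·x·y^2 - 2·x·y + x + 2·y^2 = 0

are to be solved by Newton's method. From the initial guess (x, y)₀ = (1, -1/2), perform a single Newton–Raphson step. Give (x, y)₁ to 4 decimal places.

(2.0000, 0.3125)

At (1, -1/2): F = (1.0000, 3.5000).
Jacobian J = [[-y^2 - 5·y, -2·x·y - 5·x + 2·y + 1], [4·y^2 - 2·y + 1, 8·x·y - 2·x + 4·y]].
At the point, J = [[2.2500, -4.0000], [3.0000, -8.0000]] (det J = -6.0000).
Solving J·Δ = −F gives Δ = (1.0000, 0.8125).
Then the next iterate is (x, y)₁ = (2.0000, 0.3125).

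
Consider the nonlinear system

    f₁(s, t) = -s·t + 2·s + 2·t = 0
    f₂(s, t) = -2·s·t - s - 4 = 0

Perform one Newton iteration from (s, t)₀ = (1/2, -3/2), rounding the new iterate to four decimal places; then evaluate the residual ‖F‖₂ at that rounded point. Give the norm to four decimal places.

2.4345

At (1/2, -3/2): F = (-1.2500, -3.0000).
Jacobian J = [[-t + 2, -s + 2], [-2·t - 1, -2·s]].
At the point, J = [[3.5000, 1.5000], [2.0000, -1.0000]] (det J = -6.5000).
Solving J·Δ = −F gives Δ = (0.8846, -1.2308).
Then the next iterate is (s, t)₁ = (1.3846, -2.7308).
Re-evaluating at (1.3846, -2.7308): F = (1.088666, 2.177531), so ‖F‖₂ = 2.4345.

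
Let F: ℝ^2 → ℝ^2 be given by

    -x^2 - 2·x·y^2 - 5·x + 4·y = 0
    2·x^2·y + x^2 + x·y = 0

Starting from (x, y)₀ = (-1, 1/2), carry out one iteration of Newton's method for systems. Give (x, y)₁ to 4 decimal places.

(-0.8571, -0.5000)

At (-1, 1/2): F = (6.5000, 1.5000).
Jacobian J = [[-2·x - 2·y^2 - 5, -4·x·y + 4], [4·x·y + 2·x + y, 2·x^2 + x]].
At the point, J = [[-3.5000, 6.0000], [-3.5000, 1.0000]] (det J = 17.5000).
Solving J·Δ = −F gives Δ = (0.1429, -1.0000).
Then the next iterate is (x, y)₁ = (-0.8571, -0.5000).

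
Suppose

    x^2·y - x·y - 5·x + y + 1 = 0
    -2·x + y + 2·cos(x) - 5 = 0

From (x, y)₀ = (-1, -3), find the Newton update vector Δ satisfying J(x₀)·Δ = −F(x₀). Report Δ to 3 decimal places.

At (-1, -3): F = (-3.000, -4.91940).
Jacobian J = [[2·x·y - y - 5, x^2 - x + 1], [-2·sin(x) - 2, 1]].
At the point, J = [[4.000, 3.000], [-0.31706, 1.000]] (det J = 4.95117).
Solving J·Δ = −F gives Δ = (-2.375, 4.166).

(-2.375, 4.166)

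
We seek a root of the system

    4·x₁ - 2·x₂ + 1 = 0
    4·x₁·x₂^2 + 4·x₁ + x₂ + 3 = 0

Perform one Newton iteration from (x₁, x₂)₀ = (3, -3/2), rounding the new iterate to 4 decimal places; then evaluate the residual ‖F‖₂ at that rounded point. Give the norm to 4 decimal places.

At (3, -3/2): F = (16.0000, 40.5000).
Jacobian J = [[4, -2], [4·x₂^2 + 4, 8·x₁·x₂ + 1]].
At the point, J = [[4.0000, -2.0000], [13.0000, -35.0000]] (det J = -114.0000).
Solving J·Δ = −F gives Δ = (-4.2018, -0.4035).
Then the next iterate is (x₁, x₂)₁ = (-1.2018, -1.9035).
Re-evaluating at (-1.2018, -1.9035): F = (-0.0002, -21.128687), so ‖F‖₂ = 21.1287.

21.1287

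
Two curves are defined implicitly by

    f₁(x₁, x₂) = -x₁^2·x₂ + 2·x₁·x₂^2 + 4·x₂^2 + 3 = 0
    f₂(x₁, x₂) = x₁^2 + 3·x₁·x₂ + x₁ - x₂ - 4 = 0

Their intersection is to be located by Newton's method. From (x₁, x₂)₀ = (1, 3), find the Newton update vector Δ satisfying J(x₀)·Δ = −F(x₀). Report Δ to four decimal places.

At (1, 3): F = (54.0000, 4.0000).
Jacobian J = [[-2·x₁·x₂ + 2·x₂^2, -x₁^2 + 4·x₁·x₂ + 8·x₂], [2·x₁ + 3·x₂ + 1, 3·x₁ - 1]].
At the point, J = [[12.0000, 35.0000], [12.0000, 2.0000]] (det J = -396.0000).
Solving J·Δ = −F gives Δ = (-0.0808, -1.5152).

(-0.0808, -1.5152)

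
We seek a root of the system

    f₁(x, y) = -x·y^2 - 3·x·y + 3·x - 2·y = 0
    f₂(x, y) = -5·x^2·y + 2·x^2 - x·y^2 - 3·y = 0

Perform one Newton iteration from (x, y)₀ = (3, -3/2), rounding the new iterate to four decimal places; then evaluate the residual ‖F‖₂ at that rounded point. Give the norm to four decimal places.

At (3, -3/2): F = (18.7500, 83.2500).
Jacobian J = [[-y^2 - 3·y + 3, -2·x·y - 3·x - 2], [-10·x·y + 4·x - y^2, -5·x^2 - 2·x·y - 3]].
At the point, J = [[5.2500, -2.0000], [54.7500, -39.0000]] (det J = -95.2500).
Solving J·Δ = −F gives Δ = (-5.9291, -6.1890).
Then the next iterate is (x, y)₁ = (-2.9291, -7.6890).
Re-evaluating at (-2.9291, -7.6890): F = (112.195654, 543.240510), so ‖F‖₂ = 554.7054.

554.7054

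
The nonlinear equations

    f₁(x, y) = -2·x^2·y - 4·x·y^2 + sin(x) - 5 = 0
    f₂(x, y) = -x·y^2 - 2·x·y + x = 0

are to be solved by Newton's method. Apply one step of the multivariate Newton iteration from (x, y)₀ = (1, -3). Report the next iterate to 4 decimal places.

At (1, -3): F = (-34.158529, -2.0000).
Jacobian J = [[-4·x·y - 4·y^2 + cos(x), -2·x^2 - 8·x·y], [-y^2 - 2·y + 1, -2·x·y - 2·x]].
At the point, J = [[-23.459698, 22.0000], [-2.0000, 4.0000]] (det J = -49.838791).
Solving J·Δ = −F gives Δ = (-1.8587, -0.4293).
Then the next iterate is (x, y)₁ = (-0.8587, -3.4293).

(-0.8587, -3.4293)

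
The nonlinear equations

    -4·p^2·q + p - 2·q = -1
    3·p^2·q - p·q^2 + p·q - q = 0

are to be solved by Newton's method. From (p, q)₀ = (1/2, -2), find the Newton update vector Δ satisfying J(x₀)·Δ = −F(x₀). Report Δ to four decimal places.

At (1/2, -2): F = (7.5000, -2.5000).
Jacobian J = [[-8·p·q + 1, -4·p^2 - 2], [6·p·q - q^2 + q, 3·p^2 - 2·p·q + p - 1]].
At the point, J = [[9.0000, -3.0000], [-12.0000, 2.2500]] (det J = -15.7500).
Solving J·Δ = −F gives Δ = (0.5952, 4.2857).

(0.5952, 4.2857)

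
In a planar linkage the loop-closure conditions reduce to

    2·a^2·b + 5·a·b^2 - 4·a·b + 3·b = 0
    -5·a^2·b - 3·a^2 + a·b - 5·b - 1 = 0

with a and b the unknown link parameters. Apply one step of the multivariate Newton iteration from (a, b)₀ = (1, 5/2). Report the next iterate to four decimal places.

At (1, 5/2): F = (33.7500, -26.5000).
Jacobian J = [[4·a·b + 5·b^2 - 4·b, 2·a^2 + 10·a·b - 4·a + 3], [-10·a·b - 6·a + b, -5·a^2 + a - 5]].
At the point, J = [[31.2500, 26.0000], [-28.5000, -9.0000]] (det J = 459.7500).
Solving J·Δ = −F gives Δ = (-0.8380, -0.2909).
Then the next iterate is (a, b)₁ = (0.1620, 2.2091).

(0.1620, 2.2091)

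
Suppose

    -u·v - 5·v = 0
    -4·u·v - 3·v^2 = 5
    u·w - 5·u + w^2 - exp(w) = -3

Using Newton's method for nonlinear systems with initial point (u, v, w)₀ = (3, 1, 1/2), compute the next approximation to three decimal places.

(1.857, 0.143, 3.373)

At (3, 1, 1/2): F = (-8.000, -20.000, -11.89872).
Jacobian J = [[-v, -u - 5, 0], [-4·v, -4·u - 6·v, 0], [w - 5, 0, u + 2·w - exp(w)]].
At the point, J = [[-1.000, -8.000, 0.000], [-4.000, -18.000, 0.000], [-4.500, 0.000, 2.35128]] (det J = -32.91790).
Solving J·Δ = −F gives Δ = (-1.143, -0.857, 2.873).
Then the next iterate is (u, v, w)₁ = (1.857, 0.143, 3.373).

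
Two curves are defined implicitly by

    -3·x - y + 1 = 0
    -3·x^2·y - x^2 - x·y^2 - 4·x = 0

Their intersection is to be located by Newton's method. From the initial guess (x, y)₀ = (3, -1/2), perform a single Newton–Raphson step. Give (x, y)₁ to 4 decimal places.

(0.5724, -0.7173)

At (3, -1/2): F = (-7.5000, -8.2500).
Jacobian J = [[-3, -1], [-6·x·y - 2·x - y^2 - 4, -3·x^2 - 2·x·y]].
At the point, J = [[-3.0000, -1.0000], [-1.2500, -24.0000]] (det J = 70.7500).
Solving J·Δ = −F gives Δ = (-2.4276, -0.2173).
Then the next iterate is (x, y)₁ = (0.5724, -0.7173).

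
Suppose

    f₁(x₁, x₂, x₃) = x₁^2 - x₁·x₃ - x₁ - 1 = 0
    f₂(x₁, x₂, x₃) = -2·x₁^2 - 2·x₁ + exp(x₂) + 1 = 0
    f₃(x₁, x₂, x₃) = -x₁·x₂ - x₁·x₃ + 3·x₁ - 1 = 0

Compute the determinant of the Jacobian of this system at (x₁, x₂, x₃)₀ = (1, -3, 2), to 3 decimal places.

-5.751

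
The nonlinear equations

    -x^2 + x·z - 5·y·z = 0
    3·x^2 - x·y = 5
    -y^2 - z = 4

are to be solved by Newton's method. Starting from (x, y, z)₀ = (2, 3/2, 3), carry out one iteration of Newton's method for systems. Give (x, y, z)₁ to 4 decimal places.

(-2.8545, -21.9864, 64.2091)

At (2, 3/2, 3): F = (-20.5000, 4.0000, -9.2500).
Jacobian J = [[-2·x + z, -5·z, x - 5·y], [6·x - y, -x, 0], [0, -2·y, -1]].
At the point, J = [[-1.0000, -15.0000, -5.5000], [10.5000, -2.0000, 0.0000], [0.0000, -3.0000, -1.0000]] (det J = 13.7500).
Solving J·Δ = −F gives Δ = (-4.8545, -23.4864, 61.2091).
Then the next iterate is (x, y, z)₁ = (-2.8545, -21.9864, 64.2091).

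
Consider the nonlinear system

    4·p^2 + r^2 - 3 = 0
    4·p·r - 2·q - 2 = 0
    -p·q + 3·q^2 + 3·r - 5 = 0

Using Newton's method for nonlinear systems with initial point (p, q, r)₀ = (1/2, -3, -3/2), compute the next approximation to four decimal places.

(0.2764, -2.0441, -1.7148)

At (1/2, -3, -3/2): F = (0.2500, 1.0000, 19.0000).
Jacobian J = [[8·p, 0, 2·r], [4·r, -2, 4·p], [-q, -p + 6·q, 3]].
At the point, J = [[4.0000, 0.0000, -3.0000], [-6.0000, -2.0000, 2.0000], [3.0000, -18.5000, 3.0000]] (det J = -227.0000).
Solving J·Δ = −F gives Δ = (-0.2236, 0.9559, -0.2148).
Then the next iterate is (p, q, r)₁ = (0.2764, -2.0441, -1.7148).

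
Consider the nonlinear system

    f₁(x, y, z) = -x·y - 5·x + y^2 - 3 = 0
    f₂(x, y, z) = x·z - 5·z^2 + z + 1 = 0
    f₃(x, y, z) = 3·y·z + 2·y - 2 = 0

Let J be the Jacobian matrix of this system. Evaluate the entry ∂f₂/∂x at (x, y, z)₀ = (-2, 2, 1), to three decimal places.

1.000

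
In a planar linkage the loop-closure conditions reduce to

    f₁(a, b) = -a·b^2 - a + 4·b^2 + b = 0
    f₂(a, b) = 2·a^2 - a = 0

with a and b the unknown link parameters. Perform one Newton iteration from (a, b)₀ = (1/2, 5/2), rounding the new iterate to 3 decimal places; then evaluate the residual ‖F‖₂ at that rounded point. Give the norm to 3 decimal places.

5.825

At (1/2, 5/2): F = (23.875, 0.000).
Jacobian J = [[-b^2 - 1, -2·a·b + 8·b + 1], [4·a - 1, 0]].
At the point, J = [[-7.250, 18.500], [1.000, 0.000]] (det J = -18.500).
Solving J·Δ = −F gives Δ = (0.000, -1.291).
Then the next iterate is (a, b)₁ = (0.500, 1.209).
Re-evaluating at (0.500, 1.209): F = (5.82488, 0.000), so ‖F‖₂ = 5.825.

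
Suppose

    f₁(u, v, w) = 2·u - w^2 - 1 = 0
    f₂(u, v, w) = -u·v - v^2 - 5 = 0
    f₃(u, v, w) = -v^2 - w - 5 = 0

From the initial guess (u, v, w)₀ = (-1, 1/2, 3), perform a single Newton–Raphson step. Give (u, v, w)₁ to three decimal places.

At (-1, 1/2, 3): F = (-12.000, -4.750, -8.250).
Jacobian J = [[2, 0, -2·w], [-v, -u - 2·v, 0], [0, -2·v, -1]].
At the point, J = [[2.000, 0.000, -6.000], [-0.500, 0.000, 0.000], [0.000, -1.000, -1.000]] (det J = -3.000).
Solving J·Δ = −F gives Δ = (-9.500, -3.083, -5.167).
Then the next iterate is (u, v, w)₁ = (-10.500, -2.583, -2.167).

(-10.500, -2.583, -2.167)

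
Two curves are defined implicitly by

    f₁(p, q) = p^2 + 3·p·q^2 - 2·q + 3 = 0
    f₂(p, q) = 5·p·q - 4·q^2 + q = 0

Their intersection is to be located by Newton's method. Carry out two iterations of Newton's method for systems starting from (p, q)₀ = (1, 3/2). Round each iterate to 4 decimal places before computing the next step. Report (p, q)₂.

(0.0025, 0.2532)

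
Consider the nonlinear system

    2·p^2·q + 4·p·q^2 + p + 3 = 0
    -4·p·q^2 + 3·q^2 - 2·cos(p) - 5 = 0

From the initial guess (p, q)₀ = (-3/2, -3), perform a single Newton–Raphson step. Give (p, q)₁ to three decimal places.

(-1.156, -1.837)

At (-3/2, -3): F = (-66.000, 75.85853).
Jacobian J = [[4·p·q + 4·q^2 + 1, 2·p^2 + 8·p·q], [-4·q^2 + 2·sin(p), -8·p·q + 6·q]].
At the point, J = [[55.000, 40.500], [-37.99499, -54.000]] (det J = -1431.20291).
Solving J·Δ = −F gives Δ = (0.344, 1.163).
Then the next iterate is (p, q)₁ = (-1.156, -1.837).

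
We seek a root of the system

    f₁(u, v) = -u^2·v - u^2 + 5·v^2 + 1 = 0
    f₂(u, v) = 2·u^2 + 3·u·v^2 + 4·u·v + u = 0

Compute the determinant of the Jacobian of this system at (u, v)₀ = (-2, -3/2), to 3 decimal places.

-138.750

J = [[-2·u·v - 2·u, -u^2 + 10·v], [4·u + 3·v^2 + 4·v + 1, 6·u·v + 4·u]].
At the point, J = [[-2.000, -19.000], [-6.250, 10.000]].
det J = -138.750.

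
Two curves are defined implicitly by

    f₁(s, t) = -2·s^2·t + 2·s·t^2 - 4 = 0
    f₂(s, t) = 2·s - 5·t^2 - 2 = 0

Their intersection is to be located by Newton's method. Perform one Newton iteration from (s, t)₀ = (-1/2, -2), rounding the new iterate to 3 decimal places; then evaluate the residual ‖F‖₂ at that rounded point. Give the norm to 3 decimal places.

6.582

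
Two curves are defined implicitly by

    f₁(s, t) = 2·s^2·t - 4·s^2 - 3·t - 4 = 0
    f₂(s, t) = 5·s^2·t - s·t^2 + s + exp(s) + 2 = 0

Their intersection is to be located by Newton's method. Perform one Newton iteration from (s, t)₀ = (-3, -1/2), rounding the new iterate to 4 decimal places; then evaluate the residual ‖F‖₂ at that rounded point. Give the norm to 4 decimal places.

12.7949

At (-3, -1/2): F = (-47.5000, -22.700213).
Jacobian J = [[4·s·t - 8·s, 2·s^2 - 3], [10·s·t - t^2 + exp(s) + 1, 5·s^2 - 2·s·t]].
At the point, J = [[30.0000, 15.0000], [15.799787, 42.0000]] (det J = 1023.003194).
Solving J·Δ = −F gives Δ = (1.6173, -0.0679).
Then the next iterate is (s, t)₁ = (-1.3827, -0.5679).
Re-evaluating at (-1.3827, -0.5679): F = (-12.115227, -4.114589), so ‖F‖₂ = 12.7949.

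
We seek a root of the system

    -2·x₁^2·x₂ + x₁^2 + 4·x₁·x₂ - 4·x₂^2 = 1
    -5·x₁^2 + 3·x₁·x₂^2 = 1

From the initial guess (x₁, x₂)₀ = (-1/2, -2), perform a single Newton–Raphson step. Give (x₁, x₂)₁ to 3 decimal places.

At (-1/2, -2): F = (-11.750, -8.250).
Jacobian J = [[-4·x₁·x₂ + 2·x₁ + 4·x₂, -2·x₁^2 + 4·x₁ - 8·x₂], [-10·x₁ + 3·x₂^2, 6·x₁·x₂]].
At the point, J = [[-13.000, 13.500], [17.000, 6.000]] (det J = -307.500).
Solving J·Δ = −F gives Δ = (0.133, 0.998).
Then the next iterate is (x₁, x₂)₁ = (-0.367, -1.002).

(-0.367, -1.002)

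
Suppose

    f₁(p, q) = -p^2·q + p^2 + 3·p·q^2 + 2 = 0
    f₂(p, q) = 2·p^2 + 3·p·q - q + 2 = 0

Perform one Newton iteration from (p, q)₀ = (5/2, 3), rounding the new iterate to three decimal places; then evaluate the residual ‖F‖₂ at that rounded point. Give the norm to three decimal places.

17.187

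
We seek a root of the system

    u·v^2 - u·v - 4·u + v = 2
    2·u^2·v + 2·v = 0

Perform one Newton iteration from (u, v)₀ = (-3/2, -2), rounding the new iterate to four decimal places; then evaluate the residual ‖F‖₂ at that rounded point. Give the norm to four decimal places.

5.0759

At (-3/2, -2): F = (-7.0000, -13.0000).
Jacobian J = [[v^2 - v - 4, 2·u·v - u + 1], [4·u·v, 2·u^2 + 2]].
At the point, J = [[2.0000, 8.5000], [12.0000, 6.5000]] (det J = -89.0000).
Solving J·Δ = −F gives Δ = (0.7303, 0.6517).
Then the next iterate is (u, v)₁ = (-0.7697, -1.3483).
Re-evaluating at (-0.7697, -1.3483): F = (-2.706534, -4.294169), so ‖F‖₂ = 5.0759.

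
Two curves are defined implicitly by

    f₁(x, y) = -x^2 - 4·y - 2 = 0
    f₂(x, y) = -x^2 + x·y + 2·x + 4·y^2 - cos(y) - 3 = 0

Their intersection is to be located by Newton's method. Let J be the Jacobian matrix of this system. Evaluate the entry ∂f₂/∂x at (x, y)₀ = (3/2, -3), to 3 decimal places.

∂f₂/∂x = -2·x + y + 2.
At (3/2, -3) this is -4.000.

-4.000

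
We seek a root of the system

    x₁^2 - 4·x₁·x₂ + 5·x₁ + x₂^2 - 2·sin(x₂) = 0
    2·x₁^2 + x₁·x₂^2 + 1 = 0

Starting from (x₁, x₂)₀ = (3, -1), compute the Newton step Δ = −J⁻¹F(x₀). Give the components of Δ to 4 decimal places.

(-0.9399, 1.6302)

At (3, -1): F = (38.682942, 22.0000).
Jacobian J = [[2·x₁ - 4·x₂ + 5, -4·x₁ + 2·x₂ - 2·cos(x₂)], [4·x₁ + x₂^2, 2·x₁·x₂]].
At the point, J = [[15.0000, -15.080605], [13.0000, -6.0000]] (det J = 106.047860).
Solving J·Δ = −F gives Δ = (-0.9399, 1.6302).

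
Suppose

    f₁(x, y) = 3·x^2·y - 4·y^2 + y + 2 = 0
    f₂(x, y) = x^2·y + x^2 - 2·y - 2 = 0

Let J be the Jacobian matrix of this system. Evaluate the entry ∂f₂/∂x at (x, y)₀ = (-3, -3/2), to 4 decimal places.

3.0000

∂f₂/∂x = 2·x·y + 2·x.
At (-3, -3/2) this is 3.0000.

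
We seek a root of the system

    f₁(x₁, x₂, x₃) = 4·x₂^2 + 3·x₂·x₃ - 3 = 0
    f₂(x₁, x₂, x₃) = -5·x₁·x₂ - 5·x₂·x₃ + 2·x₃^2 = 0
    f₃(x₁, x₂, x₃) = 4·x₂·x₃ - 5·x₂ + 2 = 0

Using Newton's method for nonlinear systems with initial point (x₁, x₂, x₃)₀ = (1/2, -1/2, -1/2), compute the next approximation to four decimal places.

At (1/2, -1/2, -1/2): F = (-1.2500, 0.5000, 5.5000).
Jacobian J = [[0, 8·x₂ + 3·x₃, 3·x₂], [-5·x₂, -5·x₁ - 5·x₃, -5·x₂ + 4·x₃], [0, 4·x₃ - 5, 4·x₂]].
At the point, J = [[0.0000, -5.5000, -1.5000], [2.5000, 0.0000, 0.5000], [0.0000, -7.0000, -2.0000]] (det J = -1.2500).
Solving J·Δ = −F gives Δ = (-15.8000, -21.5000, 78.0000).
Then the next iterate is (x₁, x₂, x₃)₁ = (-15.3000, -22.0000, 77.5000).

(-15.3000, -22.0000, 77.5000)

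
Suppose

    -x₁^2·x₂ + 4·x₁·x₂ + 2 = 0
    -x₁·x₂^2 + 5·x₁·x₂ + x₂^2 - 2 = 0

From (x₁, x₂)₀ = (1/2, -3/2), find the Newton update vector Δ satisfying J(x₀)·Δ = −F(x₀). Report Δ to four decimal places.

(-0.5945, -1.1716)

At (1/2, -3/2): F = (-0.6250, -4.6250).
Jacobian J = [[-2·x₁·x₂ + 4·x₂, -x₁^2 + 4·x₁], [-x₂^2 + 5·x₂, -2·x₁·x₂ + 5·x₁ + 2·x₂]].
At the point, J = [[-4.5000, 1.7500], [-9.7500, 1.0000]] (det J = 12.5625).
Solving J·Δ = −F gives Δ = (-0.5945, -1.1716).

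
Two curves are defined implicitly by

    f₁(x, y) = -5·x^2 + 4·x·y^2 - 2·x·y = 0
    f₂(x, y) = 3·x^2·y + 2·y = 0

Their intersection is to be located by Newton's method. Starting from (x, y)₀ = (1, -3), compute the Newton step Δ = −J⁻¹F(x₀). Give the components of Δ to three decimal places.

At (1, -3): F = (37.000, -15.000).
Jacobian J = [[-10·x + 4·y^2 - 2·y, 8·x·y - 2·x], [6·x·y, 3·x^2 + 2]].
At the point, J = [[32.000, -26.000], [-18.000, 5.000]] (det J = -308.000).
Solving J·Δ = −F gives Δ = (-0.666, 0.604).

(-0.666, 0.604)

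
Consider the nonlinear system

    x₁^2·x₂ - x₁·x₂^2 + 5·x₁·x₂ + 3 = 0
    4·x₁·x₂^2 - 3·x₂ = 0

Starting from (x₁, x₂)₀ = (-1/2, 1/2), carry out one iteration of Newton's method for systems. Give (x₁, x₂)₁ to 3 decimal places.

(-2.429, -0.286)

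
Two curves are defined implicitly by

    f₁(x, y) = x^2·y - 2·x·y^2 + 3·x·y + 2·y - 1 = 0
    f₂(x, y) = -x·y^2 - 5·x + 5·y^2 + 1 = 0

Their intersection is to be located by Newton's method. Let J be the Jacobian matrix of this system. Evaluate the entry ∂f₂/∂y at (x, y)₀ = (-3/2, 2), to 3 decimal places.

26.000

∂f₂/∂y = -2·x·y + 10·y.
At (-3/2, 2) this is 26.000.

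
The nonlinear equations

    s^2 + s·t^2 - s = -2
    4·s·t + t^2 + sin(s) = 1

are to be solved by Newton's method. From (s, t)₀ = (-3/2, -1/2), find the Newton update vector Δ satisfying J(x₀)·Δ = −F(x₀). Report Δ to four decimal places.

At (-3/2, -1/2): F = (5.3750, 1.252505).
Jacobian J = [[2·s + t^2 - 1, 2·s·t], [4·t + cos(s), 4·s + 2·t]].
At the point, J = [[-3.7500, 1.5000], [-1.929263, -7.0000]] (det J = 29.143894).
Solving J·Δ = −F gives Δ = (1.3555, -0.1947).

(1.3555, -0.1947)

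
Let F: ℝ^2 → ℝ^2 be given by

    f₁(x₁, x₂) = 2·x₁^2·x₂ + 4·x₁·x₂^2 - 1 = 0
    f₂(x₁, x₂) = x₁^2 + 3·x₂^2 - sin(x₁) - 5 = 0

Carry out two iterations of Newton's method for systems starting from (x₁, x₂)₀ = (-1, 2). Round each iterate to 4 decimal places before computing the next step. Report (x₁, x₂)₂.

(0.3323, 1.3895)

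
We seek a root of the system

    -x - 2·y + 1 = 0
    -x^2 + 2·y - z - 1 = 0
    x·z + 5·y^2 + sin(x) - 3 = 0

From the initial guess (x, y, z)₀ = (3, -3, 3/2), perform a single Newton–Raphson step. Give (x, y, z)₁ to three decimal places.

(-6.810, 3.905, 56.673)

At (3, -3, 3/2): F = (4.000, -17.500, 46.64112).
Jacobian J = [[-1, -2, 0], [-2·x, 2, -1], [z + cos(x), 10·y, x]].
At the point, J = [[-1.000, -2.000, 0.000], [-6.000, 2.000, -1.000], [0.51001, -30.000, 3.000]] (det J = -10.97998).
Solving J·Δ = −F gives Δ = (-9.810, 6.905, 55.173).
Then the next iterate is (x, y, z)₁ = (-6.810, 3.905, 56.673).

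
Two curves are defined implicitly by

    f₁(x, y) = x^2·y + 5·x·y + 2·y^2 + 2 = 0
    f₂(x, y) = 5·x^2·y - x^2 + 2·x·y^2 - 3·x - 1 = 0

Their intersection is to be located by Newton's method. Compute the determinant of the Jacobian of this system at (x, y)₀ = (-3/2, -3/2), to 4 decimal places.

J = [[2·x·y + 5·y, x^2 + 5·x + 4·y], [10·x·y - 2·x + 2·y^2 - 3, 5·x^2 + 4·x·y]].
At the point, J = [[-3.0000, -11.2500], [27.0000, 20.2500]].
det J = 243.0000.

243.0000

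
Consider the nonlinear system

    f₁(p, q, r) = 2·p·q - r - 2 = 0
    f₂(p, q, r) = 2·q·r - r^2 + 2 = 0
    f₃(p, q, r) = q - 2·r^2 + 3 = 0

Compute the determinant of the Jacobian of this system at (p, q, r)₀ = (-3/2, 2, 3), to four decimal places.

J = [[2·q, 2·p, -1], [0, 2·r, 2·q - 2·r], [0, 1, -4·r]].
At the point, J = [[4.0000, -3.0000, -1.0000], [0.0000, 6.0000, -2.0000], [0.0000, 1.0000, -12.0000]].
det J = -280.0000.

-280.0000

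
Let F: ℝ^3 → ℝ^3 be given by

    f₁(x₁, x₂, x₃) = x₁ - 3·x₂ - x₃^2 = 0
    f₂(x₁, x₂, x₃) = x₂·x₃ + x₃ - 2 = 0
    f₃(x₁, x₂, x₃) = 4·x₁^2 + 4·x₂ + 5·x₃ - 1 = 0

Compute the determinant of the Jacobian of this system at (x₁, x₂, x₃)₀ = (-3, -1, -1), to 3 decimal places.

J = [[1, -3, -2·x₃], [0, x₃, x₂ + 1], [8·x₁, 4, 5]].
At the point, J = [[1.000, -3.000, 2.000], [0.000, -1.000, 0.000], [-24.000, 4.000, 5.000]].
det J = -53.000.

-53.000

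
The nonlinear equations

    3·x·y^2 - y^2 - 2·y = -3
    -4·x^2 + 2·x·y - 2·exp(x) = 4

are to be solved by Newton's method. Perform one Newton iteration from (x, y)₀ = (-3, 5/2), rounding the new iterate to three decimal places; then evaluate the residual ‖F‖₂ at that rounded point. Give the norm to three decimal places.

At (-3, 5/2): F = (-64.500, -55.09957).
Jacobian J = [[3·y^2, 6·x·y - 2·y - 2], [-8·x + 2·y - 2·exp(x), 2·x]].
At the point, J = [[18.750, -52.000], [28.90043, -6.000]] (det J = 1390.32214).
Solving J·Δ = −F gives Δ = (1.782, -0.598).
Then the next iterate is (x, y)₁ = (-1.218, 1.902).
Re-evaluating at (-1.218, 1.902): F = (-17.64033, -15.15901), so ‖F‖₂ = 23.259.

23.259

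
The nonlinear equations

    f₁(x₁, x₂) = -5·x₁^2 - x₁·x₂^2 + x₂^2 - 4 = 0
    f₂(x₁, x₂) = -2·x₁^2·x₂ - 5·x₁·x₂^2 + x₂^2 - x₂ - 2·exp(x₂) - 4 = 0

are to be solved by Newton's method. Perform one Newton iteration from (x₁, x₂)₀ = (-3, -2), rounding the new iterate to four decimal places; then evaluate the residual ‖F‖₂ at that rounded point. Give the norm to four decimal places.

28.1341

At (-3, -2): F = (-33.0000, 97.729329).
Jacobian J = [[-10·x₁ - x₂^2, -2·x₁·x₂ + 2·x₂], [-4·x₁·x₂ - 5·x₂^2, -2·x₁^2 - 10·x₁·x₂ + 2·x₂ - 2·exp(x₂) - 1]].
At the point, J = [[26.0000, -16.0000], [-44.0000, -83.270671]] (det J = -2869.037435).
Solving J·Δ = −F gives Δ = (1.5028, 0.3796).
Then the next iterate is (x₁, x₂)₁ = (-1.4972, -1.6204).
Re-evaluating at (-1.4972, -1.6204): F = (-8.651151, 26.771021), so ‖F‖₂ = 28.1341.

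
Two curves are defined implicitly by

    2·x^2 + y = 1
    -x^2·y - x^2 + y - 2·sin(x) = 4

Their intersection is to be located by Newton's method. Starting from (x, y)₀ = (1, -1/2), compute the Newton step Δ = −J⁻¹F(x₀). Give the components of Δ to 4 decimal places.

(-3.2120, 12.3481)

At (1, -1/2): F = (0.5000, -6.682942).
Jacobian J = [[4·x, 1], [-2·x·y - 2·x - 2·cos(x), -x^2 + 1]].
At the point, J = [[4.0000, 1.0000], [-2.080605, 0.0000]] (det J = 2.080605).
Solving J·Δ = −F gives Δ = (-3.2120, 12.3481).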